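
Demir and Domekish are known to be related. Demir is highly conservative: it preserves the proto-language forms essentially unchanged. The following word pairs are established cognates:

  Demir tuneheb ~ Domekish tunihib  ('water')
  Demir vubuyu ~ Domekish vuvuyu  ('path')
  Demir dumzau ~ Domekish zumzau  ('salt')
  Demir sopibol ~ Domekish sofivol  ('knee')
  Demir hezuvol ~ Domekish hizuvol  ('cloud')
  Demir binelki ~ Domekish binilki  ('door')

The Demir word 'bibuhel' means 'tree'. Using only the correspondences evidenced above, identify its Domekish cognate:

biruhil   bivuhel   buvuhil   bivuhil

bivuhil

vubuyu ~ vuvuyu — Demir b corresponds to Domekish v between vowels (before a back vowel).
tuneheb ~ tunihib, hezuvol ~ hizuvol — Demir e corresponds to Domekish i after a consonant, before a consonant other than r, m, n, p, b, f, v.
Applying these to Demir 'bibuhel':
  bibuhel → bivuhel   (b→v between vowels (before a back vowel))
  bivuhel → bivuhil   (e→i after a consonant, before a consonant other than r, m, n, p, b, f, v)
So the Domekish cognate is 'bivuhil'.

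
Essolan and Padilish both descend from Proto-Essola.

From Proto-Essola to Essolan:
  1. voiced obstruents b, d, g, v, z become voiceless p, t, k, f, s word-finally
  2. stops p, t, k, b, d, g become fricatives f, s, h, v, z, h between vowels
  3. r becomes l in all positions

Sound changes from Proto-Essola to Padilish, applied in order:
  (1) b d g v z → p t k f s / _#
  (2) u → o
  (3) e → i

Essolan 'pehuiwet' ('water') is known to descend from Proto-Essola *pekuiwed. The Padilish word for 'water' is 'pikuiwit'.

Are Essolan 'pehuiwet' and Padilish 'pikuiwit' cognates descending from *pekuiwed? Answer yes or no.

no

Derive the expected Padilish reflex of *pekuiwed:
Padilish: *pekuiwed
  pekuiwed → pekuiwet   [final devoicing]
  pekuiwet → pekoiwet   [vowel merger]
  pekoiwet → pikoiwit   [vowel merger]
  giving Padilish pikoiwit.
The regular Padilish reflex would be 'pikoiwit', but the attested form is 'pikuiwit'. The correspondence is irregular, so they are not cognates (the Padilish form has a different source).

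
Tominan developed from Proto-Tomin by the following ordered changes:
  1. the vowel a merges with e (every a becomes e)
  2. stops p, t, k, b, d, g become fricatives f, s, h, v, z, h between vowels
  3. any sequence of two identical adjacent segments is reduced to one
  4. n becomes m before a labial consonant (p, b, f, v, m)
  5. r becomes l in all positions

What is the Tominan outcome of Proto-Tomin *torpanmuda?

Tominan: start from *torpanmuda.
  rule 1 (vowel merger): torpanmuda → torpenmude
  rule 2 (intervocalic lenition): torpenmude → torpenmuze
  rule 3: no change — torpenmuze
  rule 4 (nasal place assimilation): torpenmuze → torpemmuze
  rule 5 (unconditioned shift): torpemmuze → tolpemmuze
  ⇒ Tominan tolpemmuze

tolpemmuze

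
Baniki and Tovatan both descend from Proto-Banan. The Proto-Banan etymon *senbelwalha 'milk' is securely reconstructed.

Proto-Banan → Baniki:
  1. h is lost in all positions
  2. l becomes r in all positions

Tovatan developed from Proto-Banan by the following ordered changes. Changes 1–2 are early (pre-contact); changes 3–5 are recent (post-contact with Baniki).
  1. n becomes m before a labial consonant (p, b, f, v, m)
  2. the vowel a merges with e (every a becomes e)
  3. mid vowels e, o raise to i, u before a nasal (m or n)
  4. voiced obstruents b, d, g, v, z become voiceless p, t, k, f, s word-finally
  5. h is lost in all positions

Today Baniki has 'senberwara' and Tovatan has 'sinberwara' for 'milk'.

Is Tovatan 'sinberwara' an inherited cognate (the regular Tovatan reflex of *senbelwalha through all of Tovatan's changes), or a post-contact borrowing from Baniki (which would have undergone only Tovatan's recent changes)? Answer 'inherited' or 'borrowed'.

borrowed

If inherited, *senbelwalha would pass through all of Tovatan's changes:
Tovatan: start from *senbelwalha.
  rule 1 (nasal place assimilation): senbelwalha → sembelwalha
  rule 2 (vowel merger): sembelwalha → sembelwelhe
  rule 3 (pre-nasal raising): sembelwelhe → simbelwelhe
  rule 4: no change — simbelwelhe
  rule 5 (h-loss): simbelwelhe → simbelwele
  ⇒ Tovatan simbelwele
If borrowed from Baniki 'senberwara' after the early changes, it would undergo only the recent ones:
  rule 3 (pre-nasal raising): senberwara → sinberwara
  rule 4 (final devoicing): no change (sinberwara)
  rule 5 (h-loss): no change (sinberwara)
  ⇒ as a loan: sinberwara
Tovatan 'sinberwara' matches the loan outcome 'sinberwara', not the inherited 'simbelwele' — it skipped the early Tovatan changes, so it was borrowed from Baniki.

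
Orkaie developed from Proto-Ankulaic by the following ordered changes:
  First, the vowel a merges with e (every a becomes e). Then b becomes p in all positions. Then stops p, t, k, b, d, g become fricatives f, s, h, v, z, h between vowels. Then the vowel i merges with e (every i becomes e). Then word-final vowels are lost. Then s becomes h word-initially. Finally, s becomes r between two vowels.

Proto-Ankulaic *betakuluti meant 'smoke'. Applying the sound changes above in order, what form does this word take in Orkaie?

perehulus

Orkaie: start from *betakuluti.
  rule 1 (vowel merger): betakuluti → betekuluti
  rule 2 (unconditioned shift): betekuluti → petekuluti
  rule 3 (intervocalic lenition): petekuluti → pesehulusi
  rule 4 (vowel merger): pesehulusi → pesehuluse
  rule 5 (apocope): pesehuluse → pesehulus
  rule 6: no change — pesehulus
  rule 7 (rhotacism): pesehulus → perehulus
  ⇒ Orkaie perehulus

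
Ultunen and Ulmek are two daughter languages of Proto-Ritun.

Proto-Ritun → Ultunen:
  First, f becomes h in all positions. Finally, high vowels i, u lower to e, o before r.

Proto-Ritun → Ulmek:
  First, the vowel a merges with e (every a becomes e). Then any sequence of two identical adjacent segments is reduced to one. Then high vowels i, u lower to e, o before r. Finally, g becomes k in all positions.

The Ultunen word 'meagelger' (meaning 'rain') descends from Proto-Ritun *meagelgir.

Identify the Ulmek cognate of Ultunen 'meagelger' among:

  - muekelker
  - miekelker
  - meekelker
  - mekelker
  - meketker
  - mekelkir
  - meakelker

mekelker

Ulmek: *meagelgir
  meagelgir → meegelgir   [vowel merger]
  meegelgir → megelgir   [degemination]
  megelgir → megelger   [pre-rhotic lowering]
  megelger → mekelker   [unconditioned shift]
  giving Ulmek mekelker.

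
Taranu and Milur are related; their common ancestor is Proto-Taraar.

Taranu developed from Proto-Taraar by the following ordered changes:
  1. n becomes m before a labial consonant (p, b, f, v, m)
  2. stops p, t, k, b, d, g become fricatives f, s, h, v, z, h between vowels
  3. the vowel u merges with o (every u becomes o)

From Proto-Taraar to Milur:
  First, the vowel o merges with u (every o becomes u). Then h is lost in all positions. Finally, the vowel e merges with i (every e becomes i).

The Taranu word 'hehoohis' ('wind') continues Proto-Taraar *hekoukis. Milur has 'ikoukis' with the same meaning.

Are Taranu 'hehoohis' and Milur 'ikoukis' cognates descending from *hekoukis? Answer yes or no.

no

Derive the expected Milur reflex of *hekoukis:
Milur: start from *hekoukis.
  rule 1 (vowel merger): hekoukis → hekuukis
  rule 2 (h-loss): hekuukis → ekuukis
  rule 3 (vowel merger): ekuukis → ikuukis
  ⇒ Milur ikuukis
The regular Milur reflex would be 'ikuukis', but the attested form is 'ikoukis'. The correspondence is irregular, so they are not cognates (the Milur form has a different source).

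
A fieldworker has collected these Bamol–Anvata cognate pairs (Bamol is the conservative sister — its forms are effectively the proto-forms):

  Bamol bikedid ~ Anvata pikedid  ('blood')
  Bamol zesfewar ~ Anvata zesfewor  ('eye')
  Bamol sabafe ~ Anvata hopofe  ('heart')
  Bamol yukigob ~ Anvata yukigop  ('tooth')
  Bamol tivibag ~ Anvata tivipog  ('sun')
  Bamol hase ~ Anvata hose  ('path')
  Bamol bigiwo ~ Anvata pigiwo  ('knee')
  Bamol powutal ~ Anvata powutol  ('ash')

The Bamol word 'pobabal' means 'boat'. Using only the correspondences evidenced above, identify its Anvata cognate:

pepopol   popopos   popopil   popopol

sabafe ~ hopofe, tivibag ~ tivipog — Bamol b corresponds to Anvata p between vowels (before a back vowel).
sabafe ~ hopofe — Bamol a corresponds to Anvata o after a consonant, before a labial obstruent.
tivibag ~ tivipog, hase ~ hose — Bamol a corresponds to Anvata o after a consonant, before a consonant other than r, m, n, p, b, f, v.
Applying these to Bamol 'pobabal':
  pobabal → popabal   (b→p between vowels (before a back vowel))
  popabal → popobal   (a→o after a consonant, before a labial obstruent)
  popobal → popopal   (b→p between vowels (before a back vowel))
  popopal → popopol   (a→o after a consonant, before a consonant other than r, m, n, p, b, f, v)
So the Anvata cognate is 'popopol'.

popopol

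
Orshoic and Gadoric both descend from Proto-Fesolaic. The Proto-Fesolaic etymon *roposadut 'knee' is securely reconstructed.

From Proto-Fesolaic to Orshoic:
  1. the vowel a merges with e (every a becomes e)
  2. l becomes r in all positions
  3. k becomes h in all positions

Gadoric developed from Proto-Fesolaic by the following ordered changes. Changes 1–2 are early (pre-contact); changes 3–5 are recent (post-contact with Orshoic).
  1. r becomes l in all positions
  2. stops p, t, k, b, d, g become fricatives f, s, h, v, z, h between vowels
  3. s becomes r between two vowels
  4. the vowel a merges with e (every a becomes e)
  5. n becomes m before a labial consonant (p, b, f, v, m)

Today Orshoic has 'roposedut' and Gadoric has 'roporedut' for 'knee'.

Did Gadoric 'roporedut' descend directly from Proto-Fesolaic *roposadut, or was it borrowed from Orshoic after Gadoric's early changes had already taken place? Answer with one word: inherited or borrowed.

borrowed

If inherited, *roposadut would pass through all of Gadoric's changes:
Gadoric: *roposadut > loposadut > lofosazut > loforazut > loforezut  (by unconditioned shift, intervocalic lenition, rhotacism, vowel merger)
If borrowed from Orshoic 'roposedut' after the early changes, it would undergo only the recent ones:
  rule 3 (rhotacism): roposedut → roporedut
  rule 4 (vowel merger): no change (roporedut)
  rule 5 (nasal place assimilation): no change (roporedut)
  ⇒ as a loan: roporedut
Gadoric 'roporedut' matches the loan outcome 'roporedut', not the inherited 'loforezut' — it skipped the early Gadoric changes, so it was borrowed from Orshoic.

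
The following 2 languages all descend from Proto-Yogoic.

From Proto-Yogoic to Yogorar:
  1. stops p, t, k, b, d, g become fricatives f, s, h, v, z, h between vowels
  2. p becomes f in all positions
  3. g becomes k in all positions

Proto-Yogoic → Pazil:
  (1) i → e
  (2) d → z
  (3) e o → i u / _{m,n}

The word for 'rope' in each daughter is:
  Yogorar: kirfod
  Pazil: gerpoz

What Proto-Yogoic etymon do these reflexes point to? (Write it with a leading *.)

*girpod

Position 6: Yogorar has d, Pazil has z. Yogorar preserves d here (none of its changes turn any other segment into d), so the proto-segment is *d.
Position 2: Yogorar has i, Pazil has e. Yogorar preserves i here (none of its changes turn any other segment into i), so the proto-segment is *i.
Position 4: Yogorar has f, Pazil has p. Pazil preserves p here (none of its changes turn any other segment into p), so the proto-segment is *p.
Verify the candidate proto-form against each daughter:
Yogorar: *girpod > girfod > kirfod  (by unconditioned shift, unconditioned shift)
Pazil: *girpod
  girpod → gerpod   [vowel merger]
  gerpod → gerpoz   [unconditioned shift]
  gerpoz (rule 3 does not apply)
  giving Pazil gerpoz.
Only *girpod yields all of Yogorar kirfod, Pazil gerpoz.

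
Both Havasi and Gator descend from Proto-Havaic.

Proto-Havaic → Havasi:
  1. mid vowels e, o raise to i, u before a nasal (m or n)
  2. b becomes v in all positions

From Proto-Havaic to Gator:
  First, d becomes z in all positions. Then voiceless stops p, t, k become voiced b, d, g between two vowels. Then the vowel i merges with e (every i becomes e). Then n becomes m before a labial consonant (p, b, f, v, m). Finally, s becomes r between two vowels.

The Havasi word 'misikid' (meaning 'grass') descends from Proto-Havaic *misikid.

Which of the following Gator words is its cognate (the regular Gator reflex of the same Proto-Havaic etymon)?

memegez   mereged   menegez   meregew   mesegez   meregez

Gator: *misikid
  misikid → misikiz   [unconditioned shift]
  misikiz → misigiz   [intervocalic voicing]
  misigiz → mesegez   [vowel merger]
  mesegez (rule 4 does not apply)
  mesegez → meregez   [rhotacism]
  giving Gator meregez.

meregez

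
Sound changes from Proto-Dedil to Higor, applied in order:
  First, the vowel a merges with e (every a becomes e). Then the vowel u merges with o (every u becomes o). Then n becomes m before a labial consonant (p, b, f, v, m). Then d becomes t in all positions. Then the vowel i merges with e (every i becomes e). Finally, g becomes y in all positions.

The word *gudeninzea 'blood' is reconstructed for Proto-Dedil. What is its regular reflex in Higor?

Higor: *gudeninzea
  gudeninzea → gudeninzee   [vowel merger]
  gudeninzee → godeninzee   [vowel merger]
  godeninzee (rule 3 does not apply)
  godeninzee → goteninzee   [unconditioned shift]
  goteninzee → gotenenzee   [vowel merger]
  gotenenzee → yotenenzee   [unconditioned shift]
  giving Higor yotenenzee.

yotenenzee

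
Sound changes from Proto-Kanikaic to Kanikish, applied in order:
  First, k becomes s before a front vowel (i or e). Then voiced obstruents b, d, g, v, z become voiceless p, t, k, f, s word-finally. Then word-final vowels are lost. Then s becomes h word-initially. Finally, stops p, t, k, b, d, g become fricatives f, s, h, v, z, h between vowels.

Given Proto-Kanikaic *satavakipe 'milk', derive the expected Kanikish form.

hasavasip

Kanikish: *satavakipe > satavasipe > satavasip > hatavasip > hasavasip  (by palatalisation, apocope, debuccalisation, intervocalic lenition)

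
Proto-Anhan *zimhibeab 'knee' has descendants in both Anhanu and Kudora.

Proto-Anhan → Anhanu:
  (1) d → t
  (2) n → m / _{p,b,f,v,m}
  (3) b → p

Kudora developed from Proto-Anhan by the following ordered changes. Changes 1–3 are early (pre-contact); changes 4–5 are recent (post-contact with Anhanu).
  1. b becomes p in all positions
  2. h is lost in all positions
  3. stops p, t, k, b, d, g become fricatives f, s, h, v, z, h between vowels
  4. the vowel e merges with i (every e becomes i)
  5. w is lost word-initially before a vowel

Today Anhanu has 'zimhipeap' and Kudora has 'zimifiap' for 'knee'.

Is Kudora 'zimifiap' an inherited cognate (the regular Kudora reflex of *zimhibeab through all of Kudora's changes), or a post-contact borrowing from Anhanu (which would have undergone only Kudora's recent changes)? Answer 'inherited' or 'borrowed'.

inherited

If inherited, *zimhibeab would pass through all of Kudora's changes:
Kudora: *zimhibeab > zimhipeap > zimipeap > zimifeap > zimifiap  (by unconditioned shift, h-loss, intervocalic lenition, vowel merger)
If borrowed from Anhanu 'zimhipeap' after the early changes, it would undergo only the recent ones:
  rule 4 (vowel merger): zimhipeap → zimhipiap
  rule 5 (glide loss): no change (zimhipiap)
  ⇒ as a loan: zimhipiap
Kudora 'zimifiap' matches the inherited outcome exactly, so it is an inherited cognate, not a loan.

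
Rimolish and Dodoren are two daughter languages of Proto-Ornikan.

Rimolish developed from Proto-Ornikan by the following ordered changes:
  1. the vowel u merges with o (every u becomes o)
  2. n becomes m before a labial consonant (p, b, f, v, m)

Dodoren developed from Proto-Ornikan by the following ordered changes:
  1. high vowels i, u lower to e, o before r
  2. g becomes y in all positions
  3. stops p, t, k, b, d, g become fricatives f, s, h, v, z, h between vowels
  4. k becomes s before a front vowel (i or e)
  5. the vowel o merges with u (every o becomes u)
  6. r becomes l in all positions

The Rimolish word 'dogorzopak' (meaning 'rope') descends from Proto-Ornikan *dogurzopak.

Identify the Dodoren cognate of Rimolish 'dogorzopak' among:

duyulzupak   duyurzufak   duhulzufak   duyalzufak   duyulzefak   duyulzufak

Dodoren: *dogurzopak > dogorzopak > doyorzopak > doyorzofak > duyurzufak > duyulzufak  (by pre-rhotic lowering, unconditioned shift, intervocalic lenition, vowel merger, unconditioned shift)

duyulzufak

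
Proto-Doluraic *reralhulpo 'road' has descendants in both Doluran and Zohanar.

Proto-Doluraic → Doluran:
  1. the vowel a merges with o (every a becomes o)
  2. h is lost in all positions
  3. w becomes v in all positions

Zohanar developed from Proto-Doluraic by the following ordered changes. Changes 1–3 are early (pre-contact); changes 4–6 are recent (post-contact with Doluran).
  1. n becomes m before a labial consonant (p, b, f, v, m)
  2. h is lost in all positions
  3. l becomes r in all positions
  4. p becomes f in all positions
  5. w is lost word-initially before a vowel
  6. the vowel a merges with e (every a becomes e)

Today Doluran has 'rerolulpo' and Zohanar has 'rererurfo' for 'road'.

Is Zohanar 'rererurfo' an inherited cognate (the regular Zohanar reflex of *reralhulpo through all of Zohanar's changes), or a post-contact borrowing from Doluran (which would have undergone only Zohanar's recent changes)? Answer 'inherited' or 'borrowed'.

inherited

If inherited, *reralhulpo would pass through all of Zohanar's changes:
Zohanar: *reralhulpo > reralulpo > rerarurpo > rerarurfo > rererurfo  (by h-loss, unconditioned shift, unconditioned shift, vowel merger)
If borrowed from Doluran 'rerolulpo' after the early changes, it would undergo only the recent ones:
  rule 4 (unconditioned shift): rerolulpo → rerolulfo
  rule 5 (glide loss): no change (rerolulfo)
  rule 6 (vowel merger): no change (rerolulfo)
  ⇒ as a loan: rerolulfo
Zohanar 'rererurfo' matches the inherited outcome exactly, so it is an inherited cognate, not a loan.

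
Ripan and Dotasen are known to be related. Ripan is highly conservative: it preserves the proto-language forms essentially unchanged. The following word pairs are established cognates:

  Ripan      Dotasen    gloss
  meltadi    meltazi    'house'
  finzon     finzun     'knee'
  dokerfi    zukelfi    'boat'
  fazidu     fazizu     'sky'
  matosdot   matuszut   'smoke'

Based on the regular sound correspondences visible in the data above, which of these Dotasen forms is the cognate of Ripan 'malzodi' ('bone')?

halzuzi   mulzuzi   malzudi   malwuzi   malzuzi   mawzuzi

dokerfi ~ zukelfi, matosdot ~ matuszut — Ripan o corresponds to Dotasen u after a consonant, before a consonant other than r, m, n, p, b, f, v.
meltadi ~ meltazi — Ripan d corresponds to Dotasen z between vowels (before a front vowel).
Applying these to Ripan 'malzodi':
  malzodi → malzudi   (o→u after a consonant, before a consonant other than r, m, n, p, b, f, v)
  malzudi → malzuzi   (d→z between vowels (before a front vowel))
So the Dotasen cognate is 'malzuzi'.

malzuzi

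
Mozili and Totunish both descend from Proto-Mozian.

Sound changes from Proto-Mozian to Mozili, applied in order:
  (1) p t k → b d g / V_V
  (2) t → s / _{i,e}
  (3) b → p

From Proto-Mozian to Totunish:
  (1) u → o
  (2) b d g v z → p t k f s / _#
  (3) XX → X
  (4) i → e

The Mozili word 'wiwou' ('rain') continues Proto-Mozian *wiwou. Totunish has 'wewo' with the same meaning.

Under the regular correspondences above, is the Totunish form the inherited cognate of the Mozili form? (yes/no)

Derive the expected Totunish reflex of *wiwou:
Totunish: *wiwou
  wiwou → wiwoo   [vowel merger]
  wiwoo (rule 2 does not apply)
  wiwoo → wiwo   [degemination]
  wiwo → wewo   [vowel merger]
  giving Totunish wewo.
Totunish 'wewo' matches the regular reflex exactly, so the pair is cognate.

yes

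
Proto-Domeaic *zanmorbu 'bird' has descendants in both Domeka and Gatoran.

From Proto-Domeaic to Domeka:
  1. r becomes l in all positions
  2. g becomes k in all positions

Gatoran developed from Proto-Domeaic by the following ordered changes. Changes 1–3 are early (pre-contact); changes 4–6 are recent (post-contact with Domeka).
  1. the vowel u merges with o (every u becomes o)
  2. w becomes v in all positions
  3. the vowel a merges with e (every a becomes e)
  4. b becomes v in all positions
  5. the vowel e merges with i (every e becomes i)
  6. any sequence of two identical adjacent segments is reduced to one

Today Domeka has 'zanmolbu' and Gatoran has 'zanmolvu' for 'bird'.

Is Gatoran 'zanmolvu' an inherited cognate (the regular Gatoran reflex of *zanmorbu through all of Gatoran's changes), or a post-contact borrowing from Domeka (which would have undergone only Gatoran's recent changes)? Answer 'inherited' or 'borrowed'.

If inherited, *zanmorbu would pass through all of Gatoran's changes:
Gatoran: *zanmorbu > zanmorbo > zenmorbo > zenmorvo > zinmorvo  (by vowel merger, vowel merger, unconditioned shift, vowel merger)
If borrowed from Domeka 'zanmolbu' after the early changes, it would undergo only the recent ones:
  rule 4 (unconditioned shift): zanmolbu → zanmolvu
  rule 5 (vowel merger): no change (zanmolvu)
  rule 6 (degemination): no change (zanmolvu)
  ⇒ as a loan: zanmolvu
Gatoran 'zanmolvu' matches the loan outcome 'zanmolvu', not the inherited 'zinmorvo' — it skipped the early Gatoran changes, so it was borrowed from Domeka.

borrowed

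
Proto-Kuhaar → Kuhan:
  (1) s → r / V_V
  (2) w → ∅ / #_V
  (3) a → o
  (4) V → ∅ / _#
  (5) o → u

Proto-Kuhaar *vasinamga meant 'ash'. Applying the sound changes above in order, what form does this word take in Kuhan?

Kuhan: start from *vasinamga.
  rule 1 (rhotacism): vasinamga → varinamga
  rule 2: no change — varinamga
  rule 3 (vowel merger): varinamga → vorinomgo
  rule 4 (apocope): vorinomgo → vorinomg
  rule 5 (vowel merger): vorinomg → vurinumg
  ⇒ Kuhan vurinumg

vurinumg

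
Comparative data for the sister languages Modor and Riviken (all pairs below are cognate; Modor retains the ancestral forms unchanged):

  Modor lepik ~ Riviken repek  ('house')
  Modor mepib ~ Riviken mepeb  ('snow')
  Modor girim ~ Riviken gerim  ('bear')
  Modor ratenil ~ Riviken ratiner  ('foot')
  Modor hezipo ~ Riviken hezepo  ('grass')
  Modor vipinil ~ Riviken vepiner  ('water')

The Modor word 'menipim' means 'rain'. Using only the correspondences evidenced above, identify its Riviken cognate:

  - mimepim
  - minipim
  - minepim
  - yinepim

minepim

ratenil ~ ratiner — Modor e corresponds to Riviken i after a consonant, before a nasal.
hezipo ~ hezepo, vipinil ~ vepiner — Modor i corresponds to Riviken e after a consonant, before a labial obstruent.
Applying these to Modor 'menipim':
  menipim → minipim   (e→i after a consonant, before a nasal)
  minipim → minepim   (i→e after a consonant, before a labial obstruent)
So the Riviken cognate is 'minepim'.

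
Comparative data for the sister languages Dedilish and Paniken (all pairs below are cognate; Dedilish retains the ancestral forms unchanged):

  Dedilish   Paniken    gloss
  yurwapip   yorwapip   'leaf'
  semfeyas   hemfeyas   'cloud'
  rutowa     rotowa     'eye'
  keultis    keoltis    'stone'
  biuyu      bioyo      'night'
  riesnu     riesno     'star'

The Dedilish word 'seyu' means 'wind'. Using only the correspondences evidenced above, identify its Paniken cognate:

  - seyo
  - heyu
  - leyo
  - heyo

semfeyas ~ hemfeyas — Dedilish s corresponds to Paniken h word-initially before a front vowel.
biuyu ~ bioyo, riesnu ~ riesno — Dedilish u corresponds to Paniken o word-finally.
Applying these to Dedilish 'seyu':
  seyu → heyu   (s→h word-initially before a front vowel)
  heyu → heyo   (u→o word-finally)
So the Paniken cognate is 'heyo'.

heyo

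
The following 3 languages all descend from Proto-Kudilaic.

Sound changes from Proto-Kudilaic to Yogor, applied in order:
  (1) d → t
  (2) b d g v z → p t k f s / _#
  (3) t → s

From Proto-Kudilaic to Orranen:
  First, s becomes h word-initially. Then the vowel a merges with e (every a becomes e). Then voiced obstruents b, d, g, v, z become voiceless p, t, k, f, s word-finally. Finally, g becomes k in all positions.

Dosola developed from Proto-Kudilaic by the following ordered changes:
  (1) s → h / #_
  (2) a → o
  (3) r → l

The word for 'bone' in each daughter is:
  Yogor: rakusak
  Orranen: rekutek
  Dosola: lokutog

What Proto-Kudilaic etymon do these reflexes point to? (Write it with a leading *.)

*rakutag

Position 6: Yogor has a, Orranen has e, Dosola has o. Yogor preserves a here (none of its changes turn any other segment into a), so the proto-segment is *a.
Position 2: Yogor has a, Orranen has e, Dosola has o. Yogor preserves a here (none of its changes turn any other segment into a), so the proto-segment is *a.
Continuing position by position gives *rakutag; check it forward:
Yogor: *rakutag > rakutak > rakusak  (by final devoicing, unconditioned shift)
Orranen: *rakutag > rekuteg > rekutek  (by vowel merger, final devoicing)
Dosola: *rakutag > rokutog > lokutog  (by vowel merger, unconditioned shift)
No other proto-form is consistent with every reflex, so the reconstruction is *rakutag.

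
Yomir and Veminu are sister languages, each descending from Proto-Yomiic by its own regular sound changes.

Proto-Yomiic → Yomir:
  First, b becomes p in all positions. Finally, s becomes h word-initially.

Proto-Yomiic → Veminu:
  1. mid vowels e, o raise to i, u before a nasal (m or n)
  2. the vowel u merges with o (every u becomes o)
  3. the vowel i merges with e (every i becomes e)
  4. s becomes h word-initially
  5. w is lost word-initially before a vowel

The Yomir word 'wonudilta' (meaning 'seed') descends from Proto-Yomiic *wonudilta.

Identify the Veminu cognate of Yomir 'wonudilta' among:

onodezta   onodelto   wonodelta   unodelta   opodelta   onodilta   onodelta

onodelta

Veminu: start from *wonudilta.
  rule 1 (pre-nasal raising): wonudilta → wunudilta
  rule 2 (vowel merger): wunudilta → wonodilta
  rule 3 (vowel merger): wonodilta → wonodelta
  rule 4: no change — wonodelta
  rule 5 (glide loss): wonodelta → onodelta
  ⇒ Veminu onodelta
The other candidates each miss or misapply at least one Veminu change.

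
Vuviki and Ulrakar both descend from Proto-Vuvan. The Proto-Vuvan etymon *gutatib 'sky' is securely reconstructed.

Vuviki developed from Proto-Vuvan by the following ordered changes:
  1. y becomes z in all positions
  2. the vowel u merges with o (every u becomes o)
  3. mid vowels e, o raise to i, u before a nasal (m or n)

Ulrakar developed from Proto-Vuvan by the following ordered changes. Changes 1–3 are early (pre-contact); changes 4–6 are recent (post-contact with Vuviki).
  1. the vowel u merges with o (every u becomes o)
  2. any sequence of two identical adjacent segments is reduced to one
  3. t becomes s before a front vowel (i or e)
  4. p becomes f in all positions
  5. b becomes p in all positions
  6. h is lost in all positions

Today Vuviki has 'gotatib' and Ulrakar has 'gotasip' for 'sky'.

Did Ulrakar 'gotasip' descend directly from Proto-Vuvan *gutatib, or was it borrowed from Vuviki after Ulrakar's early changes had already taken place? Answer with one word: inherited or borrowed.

If inherited, *gutatib would pass through all of Ulrakar's changes:
Ulrakar: *gutatib
  gutatib → gotatib   [vowel merger]
  gotatib (rule 2 does not apply)
  gotatib → gotasib   [palatalisation]
  gotasib (rule 4 does not apply)
  gotasib → gotasip   [unconditioned shift]
  gotasip (rule 6 does not apply)
  giving Ulrakar gotasip.
If borrowed from Vuviki 'gotatib' after the early changes, it would undergo only the recent ones:
  rule 4 (unconditioned shift): no change (gotatib)
  rule 5 (unconditioned shift): gotatib → gotatip
  rule 6 (h-loss): no change (gotatip)
  ⇒ as a loan: gotatip
Ulrakar 'gotasip' matches the inherited outcome exactly, so it is an inherited cognate, not a loan.

inherited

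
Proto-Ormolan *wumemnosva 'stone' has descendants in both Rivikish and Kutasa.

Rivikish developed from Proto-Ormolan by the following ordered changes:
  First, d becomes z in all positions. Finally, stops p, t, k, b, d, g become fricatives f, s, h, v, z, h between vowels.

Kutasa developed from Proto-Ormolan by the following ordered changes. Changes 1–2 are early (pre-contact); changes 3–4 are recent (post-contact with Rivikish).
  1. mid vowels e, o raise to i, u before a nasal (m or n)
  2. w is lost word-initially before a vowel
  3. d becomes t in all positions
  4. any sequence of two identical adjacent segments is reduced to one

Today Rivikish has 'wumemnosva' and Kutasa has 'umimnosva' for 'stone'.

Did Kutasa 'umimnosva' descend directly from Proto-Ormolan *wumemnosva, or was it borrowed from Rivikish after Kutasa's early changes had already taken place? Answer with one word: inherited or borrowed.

If inherited, *wumemnosva would pass through all of Kutasa's changes:
Kutasa: start from *wumemnosva.
  rule 1 (pre-nasal raising): wumemnosva → wumimnosva
  rule 2 (glide loss): wumimnosva → umimnosva
  rule 3: no change — umimnosva
  rule 4: no change — umimnosva
  ⇒ Kutasa umimnosva
If borrowed from Rivikish 'wumemnosva' after the early changes, it would undergo only the recent ones:
  rule 3 (unconditioned shift): no change (wumemnosva)
  rule 4 (degemination): no change (wumemnosva)
  ⇒ as a loan: wumemnosva
Kutasa 'umimnosva' matches the inherited outcome exactly, so it is an inherited cognate, not a loan.

inherited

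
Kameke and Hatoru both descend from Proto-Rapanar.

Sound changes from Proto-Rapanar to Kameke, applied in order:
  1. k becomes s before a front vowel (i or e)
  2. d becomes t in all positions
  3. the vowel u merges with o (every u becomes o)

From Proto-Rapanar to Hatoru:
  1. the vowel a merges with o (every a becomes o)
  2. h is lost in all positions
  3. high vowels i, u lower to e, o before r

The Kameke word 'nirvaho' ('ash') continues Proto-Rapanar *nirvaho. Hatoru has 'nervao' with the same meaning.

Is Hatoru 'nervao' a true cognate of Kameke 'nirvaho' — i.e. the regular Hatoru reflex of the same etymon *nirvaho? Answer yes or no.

Derive the expected Hatoru reflex of *nirvaho:
Hatoru: *nirvaho
  nirvaho → nirvoho   [vowel merger]
  nirvoho → nirvoo   [h-loss]
  nirvoo → nervoo   [pre-rhotic lowering]
  giving Hatoru nervoo.
The regular Hatoru reflex would be 'nervoo', but the attested form is 'nervao'. The correspondence is irregular, so they are not cognates (the Hatoru form has a different source).

no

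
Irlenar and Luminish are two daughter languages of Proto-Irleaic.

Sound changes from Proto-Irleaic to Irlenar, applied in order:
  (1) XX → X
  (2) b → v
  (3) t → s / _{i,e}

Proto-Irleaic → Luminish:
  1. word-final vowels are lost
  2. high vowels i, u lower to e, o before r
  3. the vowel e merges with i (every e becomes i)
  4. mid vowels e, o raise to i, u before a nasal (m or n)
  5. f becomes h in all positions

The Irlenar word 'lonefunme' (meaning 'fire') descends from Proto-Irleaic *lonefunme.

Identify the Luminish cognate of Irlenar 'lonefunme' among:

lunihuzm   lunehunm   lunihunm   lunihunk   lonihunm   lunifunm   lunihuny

Luminish: start from *lonefunme.
  rule 1 (apocope): lonefunme → lonefunm
  rule 2: no change — lonefunm
  rule 3 (vowel merger): lonefunm → lonifunm
  rule 4 (pre-nasal raising): lonifunm → lunifunm
  rule 5 (unconditioned shift): lunifunm → lunihunm
  ⇒ Luminish lunihunm
Only 'lunihunm' matches the regular Luminish development of *lonefunme.

lunihunm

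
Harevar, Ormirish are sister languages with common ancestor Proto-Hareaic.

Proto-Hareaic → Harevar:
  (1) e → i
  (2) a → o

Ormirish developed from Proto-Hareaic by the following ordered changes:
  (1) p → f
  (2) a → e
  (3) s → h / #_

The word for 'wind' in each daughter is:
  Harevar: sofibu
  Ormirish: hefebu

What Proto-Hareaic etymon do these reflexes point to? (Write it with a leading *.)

Position 4: Harevar has i, Ormirish has e. Taking the neighbouring segments as reconstructed: Harevar i could go back to *e or *i; Ormirish e could go back to *a or *e — the one source consistent with every daughter is *e.
Position 2: Harevar has o, Ormirish has e. Taking the neighbouring segments as reconstructed: Harevar o could go back to *a or *o; Ormirish e could go back to *a or *e — the one source consistent with every daughter is *a.
Position 1: Harevar has s, Ormirish has h. Harevar preserves s here (none of its changes turn any other segment into s), so the proto-segment is *s.
Continuing position by position gives *safebu; check it forward:
Harevar: *safebu
  safebu → safibu   [vowel merger]
  safibu → sofibu   [vowel merger]
  giving Harevar sofibu.
Ormirish: *safebu
  safebu (rule 1 does not apply)
  safebu → sefebu   [vowel merger]
  sefebu → hefebu   [debuccalisation]
  giving Ormirish hefebu.
Only *safebu yields all of Harevar sofibu, Ormirish hefebu.

*safebu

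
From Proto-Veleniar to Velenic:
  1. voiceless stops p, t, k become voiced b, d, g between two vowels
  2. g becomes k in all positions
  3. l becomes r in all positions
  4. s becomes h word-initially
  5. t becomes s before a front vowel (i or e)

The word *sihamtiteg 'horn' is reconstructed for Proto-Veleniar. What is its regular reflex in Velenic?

hihamsidek

Velenic: start from *sihamtiteg.
  rule 1 (intervocalic voicing): sihamtiteg → sihamtideg
  rule 2 (unconditioned shift): sihamtideg → sihamtidek
  rule 3: no change — sihamtidek
  rule 4 (debuccalisation): sihamtidek → hihamtidek
  rule 5 (palatalisation): hihamtidek → hihamsidek
  ⇒ Velenic hihamsidek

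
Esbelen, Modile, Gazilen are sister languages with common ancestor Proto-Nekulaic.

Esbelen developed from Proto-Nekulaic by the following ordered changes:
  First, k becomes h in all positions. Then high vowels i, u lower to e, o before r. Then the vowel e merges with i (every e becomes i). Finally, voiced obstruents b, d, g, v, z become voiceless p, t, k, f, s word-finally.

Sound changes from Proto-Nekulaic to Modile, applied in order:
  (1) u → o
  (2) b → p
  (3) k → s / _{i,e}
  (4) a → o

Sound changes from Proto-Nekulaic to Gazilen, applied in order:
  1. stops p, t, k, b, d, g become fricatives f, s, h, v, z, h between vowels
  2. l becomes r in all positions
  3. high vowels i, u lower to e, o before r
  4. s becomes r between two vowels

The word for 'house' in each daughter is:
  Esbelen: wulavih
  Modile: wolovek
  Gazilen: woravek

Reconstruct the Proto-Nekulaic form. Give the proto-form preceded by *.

Position 4: Esbelen has a, Modile has o, Gazilen has a. Esbelen preserves a here (none of its changes turn any other segment into a), so the proto-segment is *a.
Position 7: Esbelen has h, Modile has k, Gazilen has k. Modile preserves k here (none of its changes turn any other segment into k), so the proto-segment is *k.
Position 6: Esbelen has i, Modile has e, Gazilen has e. Modile preserves e here (none of its changes turn any other segment into e), so the proto-segment is *e.
This points to *wulavek. Verify forward in each daughter:
Esbelen: *wulavek
  wulavek → wulaveh   [unconditioned shift]
  wulaveh (rule 2 does not apply)
  wulaveh → wulavih   [vowel merger]
  wulavih (rule 4 does not apply)
  giving Esbelen wulavih.
Modile: *wulavek
  wulavek → wolavek   [vowel merger]
  wolavek (rule 2 does not apply)
  wolavek (rule 3 does not apply)
  wolavek → wolovek   [vowel merger]
  giving Modile wolovek.
Gazilen: start from *wulavek.
  rule 1: no change — wulavek
  rule 2 (unconditioned shift): wulavek → wuravek
  rule 3 (pre-rhotic lowering): wuravek → woravek
  rule 4: no change — woravek
  ⇒ Gazilen woravek
No other proto-form is consistent with every reflex, so the reconstruction is *wulavek.

*wulavek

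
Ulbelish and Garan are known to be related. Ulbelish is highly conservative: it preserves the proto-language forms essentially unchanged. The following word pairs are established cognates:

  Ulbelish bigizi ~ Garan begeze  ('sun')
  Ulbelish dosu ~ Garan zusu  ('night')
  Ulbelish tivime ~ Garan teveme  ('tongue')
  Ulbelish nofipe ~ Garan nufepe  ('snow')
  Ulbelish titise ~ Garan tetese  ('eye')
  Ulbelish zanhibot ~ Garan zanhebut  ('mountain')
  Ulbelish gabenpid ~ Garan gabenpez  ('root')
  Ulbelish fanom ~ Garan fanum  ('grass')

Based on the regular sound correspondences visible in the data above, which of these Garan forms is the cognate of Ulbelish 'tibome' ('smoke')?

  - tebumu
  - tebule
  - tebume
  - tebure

tebume

zanhibot ~ zanhebut — Ulbelish i corresponds to Garan e after a consonant, before a labial obstruent.
fanom ~ fanum — Ulbelish o corresponds to Garan u after a consonant, before a nasal.
Applying these to Ulbelish 'tibome':
  tibome → tebome   (i→e after a consonant, before a labial obstruent)
  tebome → tebume   (o→u after a consonant, before a nasal)
So the Garan cognate is 'tebume'.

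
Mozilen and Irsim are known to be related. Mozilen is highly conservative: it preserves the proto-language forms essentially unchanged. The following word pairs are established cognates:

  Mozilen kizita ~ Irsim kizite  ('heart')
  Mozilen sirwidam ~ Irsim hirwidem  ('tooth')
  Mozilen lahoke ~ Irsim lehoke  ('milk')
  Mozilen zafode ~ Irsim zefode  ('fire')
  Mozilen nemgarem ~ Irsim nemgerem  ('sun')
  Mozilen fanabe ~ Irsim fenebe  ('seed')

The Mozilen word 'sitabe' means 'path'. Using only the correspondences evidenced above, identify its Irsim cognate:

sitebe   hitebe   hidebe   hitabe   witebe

sirwidam ~ hirwidem — Mozilen s corresponds to Irsim h word-initially before a front vowel.
fanabe ~ fenebe — Mozilen a corresponds to Irsim e after a consonant, before a labial obstruent.
Applying these to Mozilen 'sitabe':
  sitabe → hitabe   (s→h word-initially before a front vowel)
  hitabe → hitebe   (a→e after a consonant, before a labial obstruent)
So the Irsim cognate is 'hitebe'.

hitebe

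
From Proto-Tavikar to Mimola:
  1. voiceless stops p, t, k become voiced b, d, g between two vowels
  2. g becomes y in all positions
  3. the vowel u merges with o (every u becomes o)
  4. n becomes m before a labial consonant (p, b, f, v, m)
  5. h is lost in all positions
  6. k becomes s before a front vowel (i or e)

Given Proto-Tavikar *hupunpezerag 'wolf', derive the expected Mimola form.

obompezeray

Mimola: *hupunpezerag
  hupunpezerag → hubunpezerag   [intervocalic voicing]
  hubunpezerag → hubunpezeray   [unconditioned shift]
  hubunpezeray → hobonpezeray   [vowel merger]
  hobonpezeray → hobompezeray   [nasal place assimilation]
  hobompezeray → obompezeray   [h-loss]
  obompezeray (rule 6 does not apply)
  giving Mimola obompezeray.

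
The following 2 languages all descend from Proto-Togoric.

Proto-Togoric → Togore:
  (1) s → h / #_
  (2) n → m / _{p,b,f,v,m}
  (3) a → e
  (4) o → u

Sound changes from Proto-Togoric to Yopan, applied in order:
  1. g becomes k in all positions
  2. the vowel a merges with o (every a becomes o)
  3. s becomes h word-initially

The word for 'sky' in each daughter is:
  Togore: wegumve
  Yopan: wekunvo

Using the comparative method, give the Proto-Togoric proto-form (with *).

Position 5: Togore has m, Yopan has n. Yopan preserves n here (none of its changes turn any other segment into n), so the proto-segment is *n.
Position 3: Togore has g, Yopan has k. Togore preserves g here (none of its changes turn any other segment into g), so the proto-segment is *g.
Continuing position by position gives *wegunva; check it forward:
Togore: *wegunva
  wegunva (rule 1 does not apply)
  wegunva → wegumva   [nasal place assimilation]
  wegumva → wegumve   [vowel merger]
  wegumve (rule 4 does not apply)
  giving Togore wegumve.
Yopan: start from *wegunva.
  rule 1 (unconditioned shift): wegunva → wekunva
  rule 2 (vowel merger): wekunva → wekunvo
  rule 3: no change — wekunvo
  ⇒ Yopan wekunvo
Only *wegunva yields all of Togore wegumve, Yopan wekunvo.

*wegunva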